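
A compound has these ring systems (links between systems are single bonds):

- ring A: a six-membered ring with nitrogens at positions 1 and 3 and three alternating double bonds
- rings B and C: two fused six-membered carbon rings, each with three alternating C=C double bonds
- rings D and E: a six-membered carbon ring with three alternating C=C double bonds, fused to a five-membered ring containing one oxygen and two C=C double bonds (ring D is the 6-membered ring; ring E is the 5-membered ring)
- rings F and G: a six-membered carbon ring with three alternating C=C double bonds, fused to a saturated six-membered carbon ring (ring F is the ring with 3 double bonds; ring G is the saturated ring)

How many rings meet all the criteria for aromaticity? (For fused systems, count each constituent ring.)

Ring A is planar and fully conjugated; 3 ring double bonds give 6 π electrons. 6 = 4(1)+2, so ring A is aromatic (pyrimidine).
Rings B and C form a fused bicyclic system with 10 sp² atoms and 10 π electrons from ring double bonds. 10 = 4(2)+2, so the system is aromatic and both rings count as aromatic (naphthalene).
Rings D and E form a fused bicyclic system (with one oxygen) with 9 sp² atoms and 10 π electrons from ring double bonds plus a heteroatom lone pair. 10 = 4(2)+2, so the system is aromatic and both rings count as aromatic (benzofuran).
Ring F is planar and fully conjugated; 3 ring double bonds give 6 π electrons. 6 = 4(1)+2, so ring F is aromatic (benzene ring).
Ring G has four sp³ carbons, so it is not fully conjugated — not aromatic (cyclohexane ring).
Aromatic: A, B, C, D, E, F. Total: 6.

6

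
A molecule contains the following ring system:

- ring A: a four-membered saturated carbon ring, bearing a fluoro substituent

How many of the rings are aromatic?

Ring A has only sp³ atoms, so it is not fully conjugated — not aromatic (cyclobutane).

0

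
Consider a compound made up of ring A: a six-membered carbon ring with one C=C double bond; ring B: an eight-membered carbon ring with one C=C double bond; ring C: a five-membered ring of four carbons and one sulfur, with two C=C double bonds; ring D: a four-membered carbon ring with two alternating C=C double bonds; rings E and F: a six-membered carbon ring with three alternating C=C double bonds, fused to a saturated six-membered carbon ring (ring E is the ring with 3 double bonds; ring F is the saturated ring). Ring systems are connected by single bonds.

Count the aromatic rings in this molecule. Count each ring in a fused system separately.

Ring A has four sp³ carbons, so it is not fully conjugated — not aromatic (cyclohexene).
Ring B has six sp³ carbons, so it is not fully conjugated — not aromatic (cyclooctene).
Ring C is planar and fully conjugated; 2 ring double bonds (4 π electrons) plus a heteroatom lone pair (2) give 6 π electrons. Since 6 = 4n+2 (n=1), ring C is aromatic (thiophene).
Ring D has only sp² ring atoms; a planar conformation would have a fully conjugated π system of 4 electrons. But 4 = 4(1), which is 4n not 4n+2, so ring D is not aromatic (cyclobutadiene) — cyclobutadiene is antiaromatic and distorts to a rectangle.
Ring E is fully conjugated (every ring atom contributes a p orbital); 3 ring double bonds give 6 π electrons. Since 6 = 4n+2 (n=1), ring E is aromatic (benzene ring).
Ring F has four sp³ carbons, so it is not fully conjugated — not aromatic (cyclohexane ring).
Aromatic: C, E. Total: 2.

2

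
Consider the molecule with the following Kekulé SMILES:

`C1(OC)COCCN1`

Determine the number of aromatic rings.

0

The SMILES encodes a six-membered saturated ring with an oxygen and an N–H nitrogen at positions 1 and 4.
The 6-membered ring with one oxygen and one N–H (1,4) has only sp³ atoms, so it is not fully conjugated — not aromatic (morpholine).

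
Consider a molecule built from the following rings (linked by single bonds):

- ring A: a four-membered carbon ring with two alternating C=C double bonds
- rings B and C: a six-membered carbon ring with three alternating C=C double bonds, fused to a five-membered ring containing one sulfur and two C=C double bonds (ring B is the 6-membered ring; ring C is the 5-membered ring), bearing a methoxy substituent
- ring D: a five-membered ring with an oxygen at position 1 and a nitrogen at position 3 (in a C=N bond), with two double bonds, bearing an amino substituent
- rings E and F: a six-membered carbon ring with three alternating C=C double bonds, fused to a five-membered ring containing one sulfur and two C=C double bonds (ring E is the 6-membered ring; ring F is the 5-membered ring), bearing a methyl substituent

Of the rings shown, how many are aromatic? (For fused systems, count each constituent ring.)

Ring A has only sp² ring atoms; a planar conformation would have a fully conjugated π system of 4 electrons. But 4 = 4(1), which is 4n not 4n+2, so ring A is not aromatic (cyclobutadiene) — cyclobutadiene is antiaromatic and distorts to a rectangle.
Rings B and C form a fused bicyclic system (with one sulfur) with 9 sp² atoms and 10 π electrons from ring double bonds plus a heteroatom lone pair. 10 = 4(2)+2, so the system is aromatic and both rings count as aromatic (benzothiophene).
Ring D is fully conjugated (every ring atom contributes a p orbital); 2 ring double bonds (4 π electrons) plus a heteroatom lone pair (2) give 6 π electrons. That satisfies 4n+2 with n=1, so ring D is aromatic (oxazole).
Rings E and F form a fused bicyclic system (with one sulfur) with 9 sp² atoms and 10 π electrons from ring double bonds plus a heteroatom lone pair. 10 = 4(2)+2, so the system is aromatic and both rings count as aromatic (benzothiophene).
Aromatic: B, C, D, E, F. Total: 5.

5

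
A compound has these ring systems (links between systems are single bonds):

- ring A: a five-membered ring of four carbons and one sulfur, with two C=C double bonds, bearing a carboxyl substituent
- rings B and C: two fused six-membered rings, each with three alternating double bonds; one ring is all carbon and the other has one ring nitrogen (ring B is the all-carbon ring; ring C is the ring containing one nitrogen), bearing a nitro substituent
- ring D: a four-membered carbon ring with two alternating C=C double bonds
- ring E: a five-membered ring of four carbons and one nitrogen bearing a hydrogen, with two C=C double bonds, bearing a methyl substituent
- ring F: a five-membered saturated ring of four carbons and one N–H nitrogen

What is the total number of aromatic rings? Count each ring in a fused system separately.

4

Ring A has a continuous p-orbital overlap around the ring; 2 ring double bonds (4 π electrons) plus a heteroatom lone pair (2) give 6 π electrons. 6 = 4(1)+2, so ring A is aromatic (thiophene).
Rings B and C form a fused bicyclic system (with one nitrogen) with 10 sp² atoms and 10 π electrons from ring double bonds. 10 = 4(2)+2, so the system is aromatic and both rings count as aromatic (quinoline).
Ring D has only sp² ring atoms; a planar conformation would have a fully conjugated π system of 4 electrons. But 4 = 4(1), which is 4n not 4n+2, so ring D is not aromatic (cyclobutadiene) — cyclobutadiene is antiaromatic and distorts to a rectangle.
Ring E is planar and fully conjugated; 2 ring double bonds (4 π electrons) plus a heteroatom lone pair (2) give 6 π electrons. 6 = 4(1)+2, so ring E is aromatic (pyrrole).
Ring F has only sp³ atoms, so it is not fully conjugated — not aromatic (pyrrolidine).
Aromatic: A, B, C, E. Total: 4.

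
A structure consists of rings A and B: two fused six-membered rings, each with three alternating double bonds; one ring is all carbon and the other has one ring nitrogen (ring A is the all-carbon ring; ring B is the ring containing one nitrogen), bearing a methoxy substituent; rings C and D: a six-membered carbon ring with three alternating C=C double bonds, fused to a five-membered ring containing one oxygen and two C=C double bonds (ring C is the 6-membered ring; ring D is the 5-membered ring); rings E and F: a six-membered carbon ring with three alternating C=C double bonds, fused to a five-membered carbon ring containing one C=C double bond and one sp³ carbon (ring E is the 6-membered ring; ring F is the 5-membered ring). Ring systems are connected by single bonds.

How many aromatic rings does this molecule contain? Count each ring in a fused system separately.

Rings A and B form a fused bicyclic system (with one nitrogen) with 10 sp² atoms and 10 π electrons from ring double bonds. 10 = 4(2)+2, so the system is aromatic and both rings count as aromatic (quinoline).
Rings C and D form a fused bicyclic system (with one oxygen) with 9 sp² atoms and 10 π electrons from ring double bonds plus a heteroatom lone pair. 10 = 4(2)+2, so the system is aromatic and both rings count as aromatic (benzofuran).
Ring E is fully conjugated (every ring atom contributes a p orbital); 3 ring double bonds give 6 π electrons. Since 6 = 4n+2 (n=1), ring E is aromatic (benzene ring).
Ring F has one sp³ carbon, so it is not fully conjugated — not aromatic (cyclopentene ring).
Aromatic: A, B, C, D, E. Total: 5.

5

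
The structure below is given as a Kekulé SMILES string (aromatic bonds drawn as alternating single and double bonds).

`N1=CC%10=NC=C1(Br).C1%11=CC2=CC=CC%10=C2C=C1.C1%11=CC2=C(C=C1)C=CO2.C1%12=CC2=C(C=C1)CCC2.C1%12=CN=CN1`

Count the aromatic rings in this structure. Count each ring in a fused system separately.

The SMILES encodes a six-membered ring with nitrogens at positions 1 and 4 and three alternating double bonds; two fused six-membered carbon rings, each with three alternating C=C double bonds; a six-membered carbon ring with three alternating C=C double bonds, fused to a five-membered ring containing one oxygen and two C=C double bonds; a six-membered carbon ring with three alternating C=C double bonds, fused to a saturated five-membered carbon ring; a five-membered ring with nitrogens at positions 1 and 3 (one bearing H, one in a C=N bond) and two double bonds.
The 6-membered ring with two nitrogens (1,4) is planar and fully conjugated; 3 ring double bonds give 6 π electrons. That satisfies 4n+2 with n=1, so it is aromatic (pyrazine).
The fused 6/6-membered bicyclic is a single π system with 10 sp² atoms and 10 π electrons from ring double bonds. 10 = 4(2)+2, so the system is aromatic and both rings count as aromatic (naphthalene).
The fused 6/5-membered bicyclic (with one oxygen) is a single π system with 9 sp² atoms and 10 π electrons from ring double bonds plus a heteroatom lone pair. 10 = 4(2)+2, so the system is aromatic and both rings count as aromatic (benzofuran).
The 6-membered ring is planar and fully conjugated; 3 ring double bonds give 6 π electrons. That satisfies 4n+2 with n=1, so it is aromatic (benzene ring).
The 5-membered ring has three sp³ carbons, so it is not fully conjugated — not aromatic (cyclopentane ring).
The 5-membered ring with two nitrogens (one N–H, one =N–) is fully conjugated (every ring atom contributes a p orbital); 2 ring double bonds (4 π electrons) plus a heteroatom lone pair (2) give 6 π electrons. That satisfies 4n+2 with n=1, so it is aromatic (imidazole).
7 of the 8 rings are aromatic. Total: 7.

7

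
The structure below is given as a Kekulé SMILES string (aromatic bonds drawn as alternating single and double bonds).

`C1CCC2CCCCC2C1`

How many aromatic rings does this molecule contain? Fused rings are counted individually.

The SMILES encodes two fused six-membered saturated carbon rings.
The 6-membered ring has only sp³ atoms, so it is not fully conjugated — not aromatic (cyclohexane ring).
The second 6-membered ring has only sp³ atoms, so it is not fully conjugated — not aromatic (cyclohexane ring).
None of the rings are aromatic. Total: 0.

0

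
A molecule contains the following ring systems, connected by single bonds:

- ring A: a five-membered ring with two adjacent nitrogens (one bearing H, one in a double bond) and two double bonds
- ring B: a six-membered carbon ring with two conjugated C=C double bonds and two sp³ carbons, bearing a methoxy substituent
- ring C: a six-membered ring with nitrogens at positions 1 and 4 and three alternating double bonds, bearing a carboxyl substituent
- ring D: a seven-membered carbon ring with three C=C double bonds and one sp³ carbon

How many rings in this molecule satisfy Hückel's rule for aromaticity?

2

Ring A is planar and fully conjugated; 2 ring double bonds (4 π electrons) plus a heteroatom lone pair (2) give 6 π electrons. 6 = 4(1)+2, so ring A is aromatic (pyrazole).
Ring B has two sp³ carbons, so it is not fully conjugated — not aromatic (1,3-cyclohexadiene).
Ring C is planar and fully conjugated; 3 ring double bonds give 6 π electrons. That satisfies 4n+2 with n=1, so ring C is aromatic (pyrazine).
Ring D has one sp³ carbon, so it is not fully conjugated — not aromatic (cycloheptatriene).
Aromatic: A, C. Total: 2.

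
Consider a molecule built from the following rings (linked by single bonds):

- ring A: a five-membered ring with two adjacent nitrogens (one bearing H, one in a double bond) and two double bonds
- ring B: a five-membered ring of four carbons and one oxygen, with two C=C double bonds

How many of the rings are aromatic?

2

Ring A has a continuous p-orbital overlap around the ring; 2 ring double bonds (4 π electrons) plus a heteroatom lone pair (2) give 6 π electrons. 6 = 4(1)+2, so ring A is aromatic (pyrazole).
Ring B is fully conjugated (every ring atom contributes a p orbital); 2 ring double bonds (4 π electrons) plus a heteroatom lone pair (2) give 6 π electrons. 6 = 4(1)+2, so ring B is aromatic (furan).
Aromatic: A, B. Total: 2.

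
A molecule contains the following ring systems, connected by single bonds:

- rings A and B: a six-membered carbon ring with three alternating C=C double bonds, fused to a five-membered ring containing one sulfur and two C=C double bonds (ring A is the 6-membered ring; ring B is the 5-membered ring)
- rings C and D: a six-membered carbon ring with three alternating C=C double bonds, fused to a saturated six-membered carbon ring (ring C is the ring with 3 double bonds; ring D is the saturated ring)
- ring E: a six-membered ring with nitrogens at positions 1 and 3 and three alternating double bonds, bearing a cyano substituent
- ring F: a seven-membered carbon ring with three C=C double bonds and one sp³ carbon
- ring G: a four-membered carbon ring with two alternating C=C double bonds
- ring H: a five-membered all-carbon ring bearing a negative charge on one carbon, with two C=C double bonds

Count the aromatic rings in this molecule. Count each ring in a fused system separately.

5

Rings A and B form a fused bicyclic system (with one sulfur) with 9 sp² atoms and 10 π electrons from ring double bonds plus a heteroatom lone pair. 10 = 4(2)+2, so the system is aromatic and both rings count as aromatic (benzothiophene).
Ring C has a continuous p-orbital overlap around the ring; 3 ring double bonds give 6 π electrons. 6 = 4(1)+2, so ring C is aromatic (benzene ring).
Ring D has four sp³ carbons, so it is not fully conjugated — not aromatic (cyclohexane ring).
Ring E is planar and fully conjugated; 3 ring double bonds give 6 π electrons. 6 = 4(1)+2, so ring E is aromatic (pyrimidine).
Ring F has one sp³ carbon, so it is not fully conjugated — not aromatic (cycloheptatriene).
Ring G has only sp² ring atoms; a planar conformation would have a fully conjugated π system of 4 electrons. But 4 = 4(1), which is 4n not 4n+2, so ring G is not aromatic (cyclobutadiene) — cyclobutadiene is antiaromatic and distorts to a rectangle.
Ring H is planar and fully conjugated; 2 ring double bonds (4 π electrons) plus the carbanion lone pair (2) give 6 π electrons. 6 = 4(1)+2, so ring H is aromatic (cyclopentadienyl anion).
Aromatic: A, B, C, E, H. Total: 5.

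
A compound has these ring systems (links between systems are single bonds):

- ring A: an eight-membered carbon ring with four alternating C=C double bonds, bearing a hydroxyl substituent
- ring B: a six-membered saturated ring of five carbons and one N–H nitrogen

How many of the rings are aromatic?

Ring A has only sp² ring atoms; a planar conformation would have a fully conjugated π system of 8 electrons. But 8 = 4(2), which is 4n not 4n+2, so ring A is not aromatic (cyclooctatetraene) — cyclooctatetraene distorts into a non-planar tub to avoid antiaromaticity.
Ring B has only sp³ atoms, so it is not fully conjugated — not aromatic (piperidine).
No ring is aromatic. Total: 0.

0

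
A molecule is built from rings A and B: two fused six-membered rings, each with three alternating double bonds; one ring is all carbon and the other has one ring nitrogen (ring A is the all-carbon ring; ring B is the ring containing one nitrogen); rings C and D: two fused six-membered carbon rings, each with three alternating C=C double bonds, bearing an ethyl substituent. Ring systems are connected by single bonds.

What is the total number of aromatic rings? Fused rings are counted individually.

Rings A and B form a fused bicyclic system (with one nitrogen) with 10 sp² atoms and 10 π electrons from ring double bonds. 10 = 4(2)+2, so the system is aromatic and both rings count as aromatic (quinoline).
Rings C and D form a fused bicyclic system with 10 sp² atoms and 10 π electrons from ring double bonds. 10 = 4(2)+2, so the system is aromatic and both rings count as aromatic (naphthalene).
Aromatic: A, B, C, D. Total: 4.

4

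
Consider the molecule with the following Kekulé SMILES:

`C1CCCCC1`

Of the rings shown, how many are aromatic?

The SMILES encodes a six-membered saturated carbon ring.
The 6-membered ring has only sp³ atoms, so it is not fully conjugated — not aromatic (cyclohexane).

0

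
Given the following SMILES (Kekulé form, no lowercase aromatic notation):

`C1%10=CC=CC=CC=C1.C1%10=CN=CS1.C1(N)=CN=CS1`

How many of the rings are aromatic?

The SMILES encodes an eight-membered carbon ring with four alternating C=C double bonds; a five-membered ring with a sulfur at position 1 and a nitrogen at position 3 (in a C=N bond), with two double bonds; a five-membered ring with a sulfur at position 1 and a nitrogen at position 3 (in a C=N bond), with two double bonds.
The 8-membered ring has only sp² ring atoms; a planar conformation would have a fully conjugated π system of 8 electrons. But 8 = 4(2), which is 4n not 4n+2, so it is not aromatic (cyclooctatetraene) — cyclooctatetraene distorts into a non-planar tub to avoid antiaromaticity.
The 5-membered ring with one sulfur and one =N– has a continuous p-orbital overlap around the ring; 2 ring double bonds (4 π electrons) plus a heteroatom lone pair (2) give 6 π electrons. Since 6 = 4n+2 (n=1), it is aromatic (thiazole).
The second 5-membered ring with one sulfur and one =N– has a continuous p-orbital overlap around the ring; 2 ring double bonds (4 π electrons) plus a heteroatom lone pair (2) give 6 π electrons. 6 = 4(1)+2, so it is aromatic (thiazole).
2 of the 3 rings are aromatic. Total: 2.

2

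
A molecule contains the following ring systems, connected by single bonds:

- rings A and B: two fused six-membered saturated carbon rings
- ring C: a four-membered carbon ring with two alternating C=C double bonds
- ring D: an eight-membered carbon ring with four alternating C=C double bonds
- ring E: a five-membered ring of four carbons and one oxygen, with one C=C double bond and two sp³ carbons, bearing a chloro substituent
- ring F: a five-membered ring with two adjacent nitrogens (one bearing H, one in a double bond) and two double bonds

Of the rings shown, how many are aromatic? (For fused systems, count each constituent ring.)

1

Ring A has only sp³ atoms, so it is not fully conjugated — not aromatic (cyclohexane ring).
Ring B has only sp³ atoms, so it is not fully conjugated — not aromatic (cyclohexane ring).
Ring C has only sp² ring atoms; a planar conformation would have a fully conjugated π system of 4 electrons. But 4 = 4(1), which is 4n not 4n+2, so ring C is not aromatic (cyclobutadiene) — cyclobutadiene is antiaromatic and distorts to a rectangle.
Ring D has only sp² ring atoms; a planar conformation would have a fully conjugated π system of 8 electrons. But 8 = 4(2), which is 4n not 4n+2, so ring D is not aromatic (cyclooctatetraene) — cyclooctatetraene distorts into a non-planar tub to avoid antiaromaticity.
Ring E has two sp³ carbons, so it is not fully conjugated — not aromatic (2,3-dihydrofuran).
Ring F has a continuous p-orbital overlap around the ring; 2 ring double bonds (4 π electrons) plus a heteroatom lone pair (2) give 6 π electrons. Since 6 = 4n+2 (n=1), ring F is aromatic (pyrazole).
Aromatic: F. Total: 1.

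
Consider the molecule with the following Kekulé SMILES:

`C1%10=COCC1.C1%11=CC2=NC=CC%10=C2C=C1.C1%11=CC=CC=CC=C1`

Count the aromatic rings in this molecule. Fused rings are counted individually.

2

The SMILES encodes a five-membered ring of four carbons and one oxygen, with one C=C double bond and two sp³ carbons; two fused six-membered rings, each with three alternating double bonds; one ring is all carbon and the other has one ring nitrogen; an eight-membered carbon ring with four alternating C=C double bonds.
The 5-membered ring with one oxygen has two sp³ carbons, so it is not fully conjugated — not aromatic (2,3-dihydrofuran).
The fused 6/6-membered bicyclic (with one nitrogen) is a single π system with 10 sp² atoms and 10 π electrons from ring double bonds. 10 = 4(2)+2, so the system is aromatic and both rings count as aromatic (quinoline).
The 8-membered ring has only sp² ring atoms; a planar conformation would have a fully conjugated π system of 8 electrons. But 8 = 4(2), which is 4n not 4n+2, so it is not aromatic (cyclooctatetraene) — cyclooctatetraene distorts into a non-planar tub to avoid antiaromaticity.
2 of the 4 rings are aromatic. Total: 2.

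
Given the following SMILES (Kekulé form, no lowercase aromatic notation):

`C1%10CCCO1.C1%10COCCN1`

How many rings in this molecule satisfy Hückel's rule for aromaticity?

0

The SMILES encodes a five-membered saturated ring of four carbons and one oxygen; a six-membered saturated ring with an oxygen and an N–H nitrogen at positions 1 and 4.
The 5-membered ring with one oxygen has only sp³ atoms, so it is not fully conjugated — not aromatic (tetrahydrofuran).
The 6-membered ring with one oxygen and one N–H (1,4) has only sp³ atoms, so it is not fully conjugated — not aromatic (morpholine).
None of the rings are aromatic. Total: 0.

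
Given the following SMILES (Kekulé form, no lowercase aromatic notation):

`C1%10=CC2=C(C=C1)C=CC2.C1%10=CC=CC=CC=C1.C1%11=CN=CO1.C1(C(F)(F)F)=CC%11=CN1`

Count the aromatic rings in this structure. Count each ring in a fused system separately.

The SMILES encodes a six-membered carbon ring with three alternating C=C double bonds, fused to a five-membered carbon ring containing one C=C double bond and one sp³ carbon; an eight-membered carbon ring with four alternating C=C double bonds; a five-membered ring with an oxygen at position 1 and a nitrogen at position 3 (in a C=N bond), with two double bonds; a five-membered ring of four carbons and one nitrogen bearing a hydrogen, with two C=C double bonds.
The 6-membered ring is fully conjugated (every ring atom contributes a p orbital); 3 ring double bonds give 6 π electrons. Since 6 = 4n+2 (n=1), it is aromatic (benzene ring).
The 5-membered ring has one sp³ carbon, so it is not fully conjugated — not aromatic (cyclopentene ring).
The 8-membered ring has only sp² ring atoms; a planar conformation would have a fully conjugated π system of 8 electrons. But 8 = 4(2), which is 4n not 4n+2, so it is not aromatic (cyclooctatetraene) — cyclooctatetraene distorts into a non-planar tub to avoid antiaromaticity.
The 5-membered ring with one oxygen and one =N– is fully conjugated (every ring atom contributes a p orbital); 2 ring double bonds (4 π electrons) plus a heteroatom lone pair (2) give 6 π electrons. That satisfies 4n+2 with n=1, so it is aromatic (oxazole).
The 5-membered ring with one N–H is fully conjugated (every ring atom contributes a p orbital); 2 ring double bonds (4 π electrons) plus a heteroatom lone pair (2) give 6 π electrons. Since 6 = 4n+2 (n=1), it is aromatic (pyrrole).
3 of the 5 rings are aromatic. Total: 3.

3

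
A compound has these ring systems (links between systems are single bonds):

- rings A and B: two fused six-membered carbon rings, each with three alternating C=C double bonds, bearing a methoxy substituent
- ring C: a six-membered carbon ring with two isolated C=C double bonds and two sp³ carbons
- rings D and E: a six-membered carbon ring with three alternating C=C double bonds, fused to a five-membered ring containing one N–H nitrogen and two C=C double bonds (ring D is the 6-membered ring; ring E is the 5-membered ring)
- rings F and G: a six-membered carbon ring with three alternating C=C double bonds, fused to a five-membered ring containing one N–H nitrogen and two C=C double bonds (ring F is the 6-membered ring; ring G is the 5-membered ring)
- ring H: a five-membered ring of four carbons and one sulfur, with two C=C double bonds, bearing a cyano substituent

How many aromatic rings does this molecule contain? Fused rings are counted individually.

7

Rings A and B form a fused bicyclic system with 10 sp² atoms and 10 π electrons from ring double bonds. 10 = 4(2)+2, so the system is aromatic and both rings count as aromatic (naphthalene).
Ring C has two sp³ carbons, so it is not fully conjugated — not aromatic (1,4-cyclohexadiene).
Rings D and E form a fused bicyclic system (with one N–H) with 9 sp² atoms and 10 π electrons from ring double bonds plus a heteroatom lone pair. 10 = 4(2)+2, so the system is aromatic and both rings count as aromatic (indole).
Rings F and G form a fused bicyclic system (with one N–H) with 9 sp² atoms and 10 π electrons from ring double bonds plus a heteroatom lone pair. 10 = 4(2)+2, so the system is aromatic and both rings count as aromatic (indole).
Ring H is planar and fully conjugated; 2 ring double bonds (4 π electrons) plus a heteroatom lone pair (2) give 6 π electrons. That satisfies 4n+2 with n=1, so ring H is aromatic (thiophene).
Aromatic: A, B, D, E, F, G, H. Total: 7.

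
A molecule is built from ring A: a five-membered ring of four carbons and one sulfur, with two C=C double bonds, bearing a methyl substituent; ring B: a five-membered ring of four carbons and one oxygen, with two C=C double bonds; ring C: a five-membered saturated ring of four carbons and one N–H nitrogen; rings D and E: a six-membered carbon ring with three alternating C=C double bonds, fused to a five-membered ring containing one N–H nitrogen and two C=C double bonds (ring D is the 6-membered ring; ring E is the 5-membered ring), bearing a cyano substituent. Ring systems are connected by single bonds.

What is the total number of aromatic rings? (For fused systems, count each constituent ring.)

4

Ring A is fully conjugated (every ring atom contributes a p orbital); 2 ring double bonds (4 π electrons) plus a heteroatom lone pair (2) give 6 π electrons. 6 = 4(1)+2, so ring A is aromatic (thiophene).
Ring B is planar and fully conjugated; 2 ring double bonds (4 π electrons) plus a heteroatom lone pair (2) give 6 π electrons. Since 6 = 4n+2 (n=1), ring B is aromatic (furan).
Ring C has only sp³ atoms, so it is not fully conjugated — not aromatic (pyrrolidine).
Rings D and E form a fused bicyclic system (with one N–H) with 9 sp² atoms and 10 π electrons from ring double bonds plus a heteroatom lone pair. 10 = 4(2)+2, so the system is aromatic and both rings count as aromatic (indole).
Aromatic: A, B, D, E. Total: 4.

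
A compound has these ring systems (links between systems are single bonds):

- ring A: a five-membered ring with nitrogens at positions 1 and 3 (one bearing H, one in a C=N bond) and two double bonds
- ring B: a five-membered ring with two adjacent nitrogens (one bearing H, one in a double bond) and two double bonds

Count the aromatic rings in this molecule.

2

Ring A has a continuous p-orbital overlap around the ring; 2 ring double bonds (4 π electrons) plus a heteroatom lone pair (2) give 6 π electrons. That satisfies 4n+2 with n=1, so ring A is aromatic (imidazole).
Ring B is fully conjugated (every ring atom contributes a p orbital); 2 ring double bonds (4 π electrons) plus a heteroatom lone pair (2) give 6 π electrons. 6 = 4(1)+2, so ring B is aromatic (pyrazole).
Aromatic: A, B. Total: 2.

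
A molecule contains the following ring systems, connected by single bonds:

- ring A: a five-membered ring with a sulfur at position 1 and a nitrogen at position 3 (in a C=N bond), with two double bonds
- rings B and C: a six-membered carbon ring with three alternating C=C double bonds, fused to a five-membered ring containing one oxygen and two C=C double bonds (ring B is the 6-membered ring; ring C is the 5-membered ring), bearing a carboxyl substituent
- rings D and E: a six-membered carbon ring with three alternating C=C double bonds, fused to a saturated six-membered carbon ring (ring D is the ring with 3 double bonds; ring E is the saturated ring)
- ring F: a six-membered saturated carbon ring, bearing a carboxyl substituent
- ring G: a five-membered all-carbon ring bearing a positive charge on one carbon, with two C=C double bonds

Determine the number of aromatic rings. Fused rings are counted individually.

4

Ring A is planar and fully conjugated; 2 ring double bonds (4 π electrons) plus a heteroatom lone pair (2) give 6 π electrons. That satisfies 4n+2 with n=1, so ring A is aromatic (thiazole).
Rings B and C form a fused bicyclic system (with one oxygen) with 9 sp² atoms and 10 π electrons from ring double bonds plus a heteroatom lone pair. 10 = 4(2)+2, so the system is aromatic and both rings count as aromatic (benzofuran).
Ring D is fully conjugated (every ring atom contributes a p orbital); 3 ring double bonds give 6 π electrons. That satisfies 4n+2 with n=1, so ring D is aromatic (benzene ring).
Ring E has four sp³ carbons, so it is not fully conjugated — not aromatic (cyclohexane ring).
Ring F has only sp³ atoms, so it is not fully conjugated — not aromatic (cyclohexane).
Ring G has only sp² ring atoms; a planar conformation would have a fully conjugated π system of 4 electrons. But 4 = 4(1), which is 4n not 4n+2, so ring G is not aromatic (cyclopentadienyl cation).
Aromatic: A, B, C, D. Total: 4.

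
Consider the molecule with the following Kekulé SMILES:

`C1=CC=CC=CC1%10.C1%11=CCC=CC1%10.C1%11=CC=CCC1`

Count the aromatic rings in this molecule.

0

The SMILES encodes a seven-membered carbon ring with three C=C double bonds and one sp³ carbon; a six-membered carbon ring with two isolated C=C double bonds and two sp³ carbons; a six-membered carbon ring with two conjugated C=C double bonds and two sp³ carbons.
The 7-membered ring has one sp³ carbon, so it is not fully conjugated — not aromatic (cycloheptatriene).
The 6-membered ring has two sp³ carbons, so it is not fully conjugated — not aromatic (1,4-cyclohexadiene).
The second 6-membered ring has two sp³ carbons, so it is not fully conjugated — not aromatic (1,3-cyclohexadiene).
None of the rings are aromatic. Total: 0.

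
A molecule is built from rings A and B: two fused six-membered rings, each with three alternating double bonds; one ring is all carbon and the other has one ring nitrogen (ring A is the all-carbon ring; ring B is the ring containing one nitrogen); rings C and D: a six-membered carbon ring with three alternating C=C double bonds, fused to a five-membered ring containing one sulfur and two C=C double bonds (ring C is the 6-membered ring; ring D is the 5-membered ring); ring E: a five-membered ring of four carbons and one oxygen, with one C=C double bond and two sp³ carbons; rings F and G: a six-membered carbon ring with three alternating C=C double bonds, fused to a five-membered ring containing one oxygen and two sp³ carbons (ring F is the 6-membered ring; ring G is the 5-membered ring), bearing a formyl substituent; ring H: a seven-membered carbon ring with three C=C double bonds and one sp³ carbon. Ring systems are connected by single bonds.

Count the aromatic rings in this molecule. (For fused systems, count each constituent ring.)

5

Rings A and B form a fused bicyclic system (with one nitrogen) with 10 sp² atoms and 10 π electrons from ring double bonds. 10 = 4(2)+2, so the system is aromatic and both rings count as aromatic (quinoline).
Rings C and D form a fused bicyclic system (with one sulfur) with 9 sp² atoms and 10 π electrons from ring double bonds plus a heteroatom lone pair. 10 = 4(2)+2, so the system is aromatic and both rings count as aromatic (benzothiophene).
Ring E has two sp³ carbons, so it is not fully conjugated — not aromatic (2,3-dihydrofuran).
Ring F has a continuous p-orbital overlap around the ring; 3 ring double bonds give 6 π electrons. That satisfies 4n+2 with n=1, so ring F is aromatic (benzene ring).
Ring G has two sp³ carbons, so it is not fully conjugated — not aromatic (oxolane ring).
Ring H has one sp³ carbon, so it is not fully conjugated — not aromatic (cycloheptatriene).
Aromatic: A, B, C, D, F. Total: 5.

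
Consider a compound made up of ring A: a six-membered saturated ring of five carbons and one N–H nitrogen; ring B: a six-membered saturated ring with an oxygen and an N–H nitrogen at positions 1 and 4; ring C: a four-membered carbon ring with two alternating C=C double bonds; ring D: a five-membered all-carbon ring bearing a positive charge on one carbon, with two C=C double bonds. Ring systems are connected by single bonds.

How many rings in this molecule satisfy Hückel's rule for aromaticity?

Ring A has only sp³ atoms, so it is not fully conjugated — not aromatic (piperidine).
Ring B has only sp³ atoms, so it is not fully conjugated — not aromatic (morpholine).
Ring C has only sp² ring atoms; a planar conformation would have a fully conjugated π system of 4 electrons. But 4 = 4(1), which is 4n not 4n+2, so ring C is not aromatic (cyclobutadiene) — cyclobutadiene is antiaromatic and distorts to a rectangle.
Ring D has only sp² ring atoms; a planar conformation would have a fully conjugated π system of 4 electrons. But 4 = 4(1), which is 4n not 4n+2, so ring D is not aromatic (cyclopentadienyl cation).
No ring is aromatic. Total: 0.

0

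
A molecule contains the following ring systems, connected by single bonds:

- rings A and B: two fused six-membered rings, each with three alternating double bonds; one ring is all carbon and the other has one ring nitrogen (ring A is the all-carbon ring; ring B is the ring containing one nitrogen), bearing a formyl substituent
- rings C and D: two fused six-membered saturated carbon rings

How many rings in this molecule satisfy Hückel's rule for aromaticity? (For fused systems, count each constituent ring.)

Rings A and B form a fused bicyclic system (with one nitrogen) with 10 sp² atoms and 10 π electrons from ring double bonds. 10 = 4(2)+2, so the system is aromatic and both rings count as aromatic (quinoline).
Ring C has only sp³ atoms, so it is not fully conjugated — not aromatic (cyclohexane ring).
Ring D has only sp³ atoms, so it is not fully conjugated — not aromatic (cyclohexane ring).
Aromatic: A, B. Total: 2.

2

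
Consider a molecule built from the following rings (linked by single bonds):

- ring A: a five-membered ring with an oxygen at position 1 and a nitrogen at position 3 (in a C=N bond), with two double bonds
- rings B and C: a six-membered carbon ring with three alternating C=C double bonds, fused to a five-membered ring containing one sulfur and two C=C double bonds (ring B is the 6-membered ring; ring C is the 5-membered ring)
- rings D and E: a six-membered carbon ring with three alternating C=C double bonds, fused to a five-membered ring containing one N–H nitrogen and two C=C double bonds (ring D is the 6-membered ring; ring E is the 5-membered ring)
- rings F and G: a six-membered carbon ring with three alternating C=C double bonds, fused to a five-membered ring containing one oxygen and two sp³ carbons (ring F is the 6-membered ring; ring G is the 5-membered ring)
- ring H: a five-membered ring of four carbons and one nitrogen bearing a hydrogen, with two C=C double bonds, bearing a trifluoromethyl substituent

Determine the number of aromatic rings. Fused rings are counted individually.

7

Ring A has a continuous p-orbital overlap around the ring; 2 ring double bonds (4 π electrons) plus a heteroatom lone pair (2) give 6 π electrons. Since 6 = 4n+2 (n=1), ring A is aromatic (oxazole).
Rings B and C form a fused bicyclic system (with one sulfur) with 9 sp² atoms and 10 π electrons from ring double bonds plus a heteroatom lone pair. 10 = 4(2)+2, so the system is aromatic and both rings count as aromatic (benzothiophene).
Rings D and E form a fused bicyclic system (with one N–H) with 9 sp² atoms and 10 π electrons from ring double bonds plus a heteroatom lone pair. 10 = 4(2)+2, so the system is aromatic and both rings count as aromatic (indole).
Ring F is planar and fully conjugated; 3 ring double bonds give 6 π electrons. Since 6 = 4n+2 (n=1), ring F is aromatic (benzene ring).
Ring G has two sp³ carbons, so it is not fully conjugated — not aromatic (oxolane ring).
Ring H has a continuous p-orbital overlap around the ring; 2 ring double bonds (4 π electrons) plus a heteroatom lone pair (2) give 6 π electrons. That satisfies 4n+2 with n=1, so ring H is aromatic (pyrrole).
Aromatic: A, B, C, D, E, F, H. Total: 7.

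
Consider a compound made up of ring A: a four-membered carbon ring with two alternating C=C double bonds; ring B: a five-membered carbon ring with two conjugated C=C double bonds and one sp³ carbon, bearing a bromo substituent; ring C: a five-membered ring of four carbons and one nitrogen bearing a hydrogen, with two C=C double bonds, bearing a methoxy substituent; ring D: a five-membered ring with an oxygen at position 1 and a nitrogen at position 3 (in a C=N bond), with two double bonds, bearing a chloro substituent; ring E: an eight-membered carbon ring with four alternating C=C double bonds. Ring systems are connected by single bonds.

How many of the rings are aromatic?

2

Ring A has only sp² ring atoms; a planar conformation would have a fully conjugated π system of 4 electrons. But 4 = 4(1), which is 4n not 4n+2, so ring A is not aromatic (cyclobutadiene) — cyclobutadiene is antiaromatic and distorts to a rectangle.
Ring B has one sp³ carbon, so it is not fully conjugated — not aromatic (cyclopentadiene).
Ring C has a continuous p-orbital overlap around the ring; 2 ring double bonds (4 π electrons) plus a heteroatom lone pair (2) give 6 π electrons. That satisfies 4n+2 with n=1, so ring C is aromatic (pyrrole).
Ring D is fully conjugated (every ring atom contributes a p orbital); 2 ring double bonds (4 π electrons) plus a heteroatom lone pair (2) give 6 π electrons. Since 6 = 4n+2 (n=1), ring D is aromatic (oxazole).
Ring E has only sp² ring atoms; a planar conformation would have a fully conjugated π system of 8 electrons. But 8 = 4(2), which is 4n not 4n+2, so ring E is not aromatic (cyclooctatetraene) — cyclooctatetraene distorts into a non-planar tub to avoid antiaromaticity.
Aromatic: C, D. Total: 2.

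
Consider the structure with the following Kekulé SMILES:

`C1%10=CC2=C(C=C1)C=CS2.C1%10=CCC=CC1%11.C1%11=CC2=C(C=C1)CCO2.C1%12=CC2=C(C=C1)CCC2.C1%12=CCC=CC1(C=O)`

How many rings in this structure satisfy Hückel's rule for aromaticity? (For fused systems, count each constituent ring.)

The SMILES encodes a six-membered carbon ring with three alternating C=C double bonds, fused to a five-membered ring containing one sulfur and two C=C double bonds; a six-membered carbon ring with two isolated C=C double bonds and two sp³ carbons; a six-membered carbon ring with three alternating C=C double bonds, fused to a five-membered ring containing one oxygen and two sp³ carbons; a six-membered carbon ring with three alternating C=C double bonds, fused to a saturated five-membered carbon ring; a six-membered carbon ring with two isolated C=C double bonds and two sp³ carbons.
The fused 6/5-membered bicyclic (with one sulfur) is a single π system with 9 sp² atoms and 10 π electrons from ring double bonds plus a heteroatom lone pair. 10 = 4(2)+2, so the system is aromatic and both rings count as aromatic (benzothiophene).
The 6-membered ring has two sp³ carbons, so it is not fully conjugated — not aromatic (1,4-cyclohexadiene).
The second 6-membered ring is fully conjugated (every ring atom contributes a p orbital); 3 ring double bonds give 6 π electrons. That satisfies 4n+2 with n=1, so it is aromatic (benzene ring).
The 5-membered ring with one oxygen has two sp³ carbons, so it is not fully conjugated — not aromatic (oxolane ring).
The third 6-membered ring is planar and fully conjugated; 3 ring double bonds give 6 π electrons. That satisfies 4n+2 with n=1, so it is aromatic (benzene ring).
The 5-membered ring has three sp³ carbons, so it is not fully conjugated — not aromatic (cyclopentane ring).
The fourth 6-membered ring has two sp³ carbons, so it is not fully conjugated — not aromatic (1,4-cyclohexadiene).
4 of the 8 rings are aromatic. Total: 4.

4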